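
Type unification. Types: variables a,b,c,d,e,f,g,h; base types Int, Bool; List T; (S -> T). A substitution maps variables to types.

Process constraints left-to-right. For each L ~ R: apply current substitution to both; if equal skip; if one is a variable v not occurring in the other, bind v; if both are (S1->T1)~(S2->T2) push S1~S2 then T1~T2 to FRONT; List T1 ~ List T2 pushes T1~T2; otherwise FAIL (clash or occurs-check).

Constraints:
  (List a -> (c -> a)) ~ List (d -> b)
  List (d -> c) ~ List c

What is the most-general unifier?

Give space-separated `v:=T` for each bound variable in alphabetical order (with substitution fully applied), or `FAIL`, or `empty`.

Answer: FAIL

Derivation:
step 1: unify (List a -> (c -> a)) ~ List (d -> b)  [subst: {-} | 1 pending]
  clash: (List a -> (c -> a)) vs List (d -> b)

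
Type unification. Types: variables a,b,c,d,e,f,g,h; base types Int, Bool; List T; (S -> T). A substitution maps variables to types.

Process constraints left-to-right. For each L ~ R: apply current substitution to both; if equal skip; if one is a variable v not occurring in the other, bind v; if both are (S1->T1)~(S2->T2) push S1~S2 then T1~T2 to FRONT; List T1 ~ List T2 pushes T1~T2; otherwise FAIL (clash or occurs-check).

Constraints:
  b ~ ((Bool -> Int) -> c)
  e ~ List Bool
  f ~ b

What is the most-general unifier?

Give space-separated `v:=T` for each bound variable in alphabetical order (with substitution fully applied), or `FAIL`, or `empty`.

Answer: b:=((Bool -> Int) -> c) e:=List Bool f:=((Bool -> Int) -> c)

Derivation:
step 1: unify b ~ ((Bool -> Int) -> c)  [subst: {-} | 2 pending]
  bind b := ((Bool -> Int) -> c)
step 2: unify e ~ List Bool  [subst: {b:=((Bool -> Int) -> c)} | 1 pending]
  bind e := List Bool
step 3: unify f ~ ((Bool -> Int) -> c)  [subst: {b:=((Bool -> Int) -> c), e:=List Bool} | 0 pending]
  bind f := ((Bool -> Int) -> c)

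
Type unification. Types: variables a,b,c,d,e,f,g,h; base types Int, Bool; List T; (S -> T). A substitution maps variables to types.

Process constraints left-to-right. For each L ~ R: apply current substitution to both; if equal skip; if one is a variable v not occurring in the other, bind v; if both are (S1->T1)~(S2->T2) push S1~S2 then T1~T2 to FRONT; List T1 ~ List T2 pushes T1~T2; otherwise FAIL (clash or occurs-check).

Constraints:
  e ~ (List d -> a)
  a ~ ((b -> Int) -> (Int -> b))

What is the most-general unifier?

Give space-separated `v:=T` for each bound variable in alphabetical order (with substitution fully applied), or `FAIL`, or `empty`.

step 1: unify e ~ (List d -> a)  [subst: {-} | 1 pending]
  bind e := (List d -> a)
step 2: unify a ~ ((b -> Int) -> (Int -> b))  [subst: {e:=(List d -> a)} | 0 pending]
  bind a := ((b -> Int) -> (Int -> b))

Answer: a:=((b -> Int) -> (Int -> b)) e:=(List d -> ((b -> Int) -> (Int -> b)))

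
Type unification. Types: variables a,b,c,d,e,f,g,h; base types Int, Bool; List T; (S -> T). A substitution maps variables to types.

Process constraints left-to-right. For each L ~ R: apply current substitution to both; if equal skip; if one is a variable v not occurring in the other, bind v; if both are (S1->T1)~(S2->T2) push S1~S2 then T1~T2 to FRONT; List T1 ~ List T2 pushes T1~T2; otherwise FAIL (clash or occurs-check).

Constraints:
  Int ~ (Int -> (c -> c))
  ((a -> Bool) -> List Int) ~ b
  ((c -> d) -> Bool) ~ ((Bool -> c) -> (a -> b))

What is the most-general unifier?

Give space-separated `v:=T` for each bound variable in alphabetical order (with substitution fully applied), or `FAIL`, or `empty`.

Answer: FAIL

Derivation:
step 1: unify Int ~ (Int -> (c -> c))  [subst: {-} | 2 pending]
  clash: Int vs (Int -> (c -> c))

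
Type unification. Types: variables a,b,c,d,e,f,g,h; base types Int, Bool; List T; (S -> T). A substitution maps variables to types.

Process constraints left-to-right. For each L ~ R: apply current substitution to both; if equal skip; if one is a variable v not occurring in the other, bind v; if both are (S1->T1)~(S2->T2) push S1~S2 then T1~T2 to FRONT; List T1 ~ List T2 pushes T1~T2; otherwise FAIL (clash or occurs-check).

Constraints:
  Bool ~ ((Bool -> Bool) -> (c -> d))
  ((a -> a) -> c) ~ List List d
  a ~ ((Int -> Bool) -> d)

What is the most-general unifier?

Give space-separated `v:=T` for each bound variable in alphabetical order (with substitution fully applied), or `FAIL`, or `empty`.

Answer: FAIL

Derivation:
step 1: unify Bool ~ ((Bool -> Bool) -> (c -> d))  [subst: {-} | 2 pending]
  clash: Bool vs ((Bool -> Bool) -> (c -> d))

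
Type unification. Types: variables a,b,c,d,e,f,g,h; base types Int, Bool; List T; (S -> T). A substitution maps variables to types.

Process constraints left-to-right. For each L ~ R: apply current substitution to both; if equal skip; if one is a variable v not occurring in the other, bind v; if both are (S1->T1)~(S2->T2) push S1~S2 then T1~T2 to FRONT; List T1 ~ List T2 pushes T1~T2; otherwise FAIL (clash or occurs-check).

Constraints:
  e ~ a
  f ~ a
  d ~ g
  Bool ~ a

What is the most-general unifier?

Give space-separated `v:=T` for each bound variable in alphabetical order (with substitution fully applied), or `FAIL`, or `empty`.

Answer: a:=Bool d:=g e:=Bool f:=Bool

Derivation:
step 1: unify e ~ a  [subst: {-} | 3 pending]
  bind e := a
step 2: unify f ~ a  [subst: {e:=a} | 2 pending]
  bind f := a
step 3: unify d ~ g  [subst: {e:=a, f:=a} | 1 pending]
  bind d := g
step 4: unify Bool ~ a  [subst: {e:=a, f:=a, d:=g} | 0 pending]
  bind a := Bool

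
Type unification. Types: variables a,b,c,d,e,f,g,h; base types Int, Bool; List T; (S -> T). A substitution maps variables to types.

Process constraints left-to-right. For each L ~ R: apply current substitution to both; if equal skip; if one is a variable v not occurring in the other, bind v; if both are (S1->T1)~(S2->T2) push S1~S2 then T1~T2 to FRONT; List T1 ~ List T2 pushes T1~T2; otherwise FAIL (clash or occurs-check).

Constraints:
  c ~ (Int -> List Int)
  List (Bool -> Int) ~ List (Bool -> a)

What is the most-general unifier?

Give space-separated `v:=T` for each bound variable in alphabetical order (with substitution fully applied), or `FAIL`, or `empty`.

step 1: unify c ~ (Int -> List Int)  [subst: {-} | 1 pending]
  bind c := (Int -> List Int)
step 2: unify List (Bool -> Int) ~ List (Bool -> a)  [subst: {c:=(Int -> List Int)} | 0 pending]
  -> decompose List: push (Bool -> Int)~(Bool -> a)
step 3: unify (Bool -> Int) ~ (Bool -> a)  [subst: {c:=(Int -> List Int)} | 0 pending]
  -> decompose arrow: push Bool~Bool, Int~a
step 4: unify Bool ~ Bool  [subst: {c:=(Int -> List Int)} | 1 pending]
  -> identical, skip
step 5: unify Int ~ a  [subst: {c:=(Int -> List Int)} | 0 pending]
  bind a := Int

Answer: a:=Int c:=(Int -> List Int)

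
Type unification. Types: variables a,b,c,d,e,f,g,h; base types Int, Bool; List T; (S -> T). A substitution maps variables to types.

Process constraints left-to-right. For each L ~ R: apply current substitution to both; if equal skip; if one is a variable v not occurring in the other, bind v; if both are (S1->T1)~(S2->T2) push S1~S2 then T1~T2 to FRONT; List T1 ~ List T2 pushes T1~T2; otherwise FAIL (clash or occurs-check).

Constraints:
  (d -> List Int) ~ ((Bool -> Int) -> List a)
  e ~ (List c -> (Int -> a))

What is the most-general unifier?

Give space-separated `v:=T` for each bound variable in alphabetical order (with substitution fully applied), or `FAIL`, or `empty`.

step 1: unify (d -> List Int) ~ ((Bool -> Int) -> List a)  [subst: {-} | 1 pending]
  -> decompose arrow: push d~(Bool -> Int), List Int~List a
step 2: unify d ~ (Bool -> Int)  [subst: {-} | 2 pending]
  bind d := (Bool -> Int)
step 3: unify List Int ~ List a  [subst: {d:=(Bool -> Int)} | 1 pending]
  -> decompose List: push Int~a
step 4: unify Int ~ a  [subst: {d:=(Bool -> Int)} | 1 pending]
  bind a := Int
step 5: unify e ~ (List c -> (Int -> Int))  [subst: {d:=(Bool -> Int), a:=Int} | 0 pending]
  bind e := (List c -> (Int -> Int))

Answer: a:=Int d:=(Bool -> Int) e:=(List c -> (Int -> Int))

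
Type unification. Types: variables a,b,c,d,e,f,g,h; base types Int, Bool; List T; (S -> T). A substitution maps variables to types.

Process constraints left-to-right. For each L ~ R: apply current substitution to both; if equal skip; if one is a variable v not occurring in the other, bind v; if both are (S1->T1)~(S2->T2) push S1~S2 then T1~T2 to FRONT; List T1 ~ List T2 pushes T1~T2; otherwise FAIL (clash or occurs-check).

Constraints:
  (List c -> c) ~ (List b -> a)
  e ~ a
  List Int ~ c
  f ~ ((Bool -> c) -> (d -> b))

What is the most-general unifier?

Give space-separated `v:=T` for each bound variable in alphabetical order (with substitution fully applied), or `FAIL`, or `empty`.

step 1: unify (List c -> c) ~ (List b -> a)  [subst: {-} | 3 pending]
  -> decompose arrow: push List c~List b, c~a
step 2: unify List c ~ List b  [subst: {-} | 4 pending]
  -> decompose List: push c~b
step 3: unify c ~ b  [subst: {-} | 4 pending]
  bind c := b
step 4: unify b ~ a  [subst: {c:=b} | 3 pending]
  bind b := a
step 5: unify e ~ a  [subst: {c:=b, b:=a} | 2 pending]
  bind e := a
step 6: unify List Int ~ a  [subst: {c:=b, b:=a, e:=a} | 1 pending]
  bind a := List Int
step 7: unify f ~ ((Bool -> List Int) -> (d -> List Int))  [subst: {c:=b, b:=a, e:=a, a:=List Int} | 0 pending]
  bind f := ((Bool -> List Int) -> (d -> List Int))

Answer: a:=List Int b:=List Int c:=List Int e:=List Int f:=((Bool -> List Int) -> (d -> List Int))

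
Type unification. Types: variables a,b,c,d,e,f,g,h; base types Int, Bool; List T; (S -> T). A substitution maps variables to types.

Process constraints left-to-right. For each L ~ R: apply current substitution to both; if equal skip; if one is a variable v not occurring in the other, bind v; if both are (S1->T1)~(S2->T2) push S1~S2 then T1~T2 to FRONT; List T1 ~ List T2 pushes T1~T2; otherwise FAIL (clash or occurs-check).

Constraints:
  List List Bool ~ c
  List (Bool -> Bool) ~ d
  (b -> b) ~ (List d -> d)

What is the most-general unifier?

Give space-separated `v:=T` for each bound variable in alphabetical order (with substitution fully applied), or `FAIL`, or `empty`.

step 1: unify List List Bool ~ c  [subst: {-} | 2 pending]
  bind c := List List Bool
step 2: unify List (Bool -> Bool) ~ d  [subst: {c:=List List Bool} | 1 pending]
  bind d := List (Bool -> Bool)
step 3: unify (b -> b) ~ (List List (Bool -> Bool) -> List (Bool -> Bool))  [subst: {c:=List List Bool, d:=List (Bool -> Bool)} | 0 pending]
  -> decompose arrow: push b~List List (Bool -> Bool), b~List (Bool -> Bool)
step 4: unify b ~ List List (Bool -> Bool)  [subst: {c:=List List Bool, d:=List (Bool -> Bool)} | 1 pending]
  bind b := List List (Bool -> Bool)
step 5: unify List List (Bool -> Bool) ~ List (Bool -> Bool)  [subst: {c:=List List Bool, d:=List (Bool -> Bool), b:=List List (Bool -> Bool)} | 0 pending]
  -> decompose List: push List (Bool -> Bool)~(Bool -> Bool)
step 6: unify List (Bool -> Bool) ~ (Bool -> Bool)  [subst: {c:=List List Bool, d:=List (Bool -> Bool), b:=List List (Bool -> Bool)} | 0 pending]
  clash: List (Bool -> Bool) vs (Bool -> Bool)

Answer: FAIL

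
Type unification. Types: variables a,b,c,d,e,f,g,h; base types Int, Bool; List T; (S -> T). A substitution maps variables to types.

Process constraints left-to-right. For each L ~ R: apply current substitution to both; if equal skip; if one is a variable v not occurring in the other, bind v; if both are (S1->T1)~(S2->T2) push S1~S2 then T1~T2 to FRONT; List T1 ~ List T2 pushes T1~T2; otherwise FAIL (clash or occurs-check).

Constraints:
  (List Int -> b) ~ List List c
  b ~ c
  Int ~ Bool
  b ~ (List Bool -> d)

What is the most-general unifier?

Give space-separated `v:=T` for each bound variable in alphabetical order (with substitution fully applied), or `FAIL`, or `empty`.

step 1: unify (List Int -> b) ~ List List c  [subst: {-} | 3 pending]
  clash: (List Int -> b) vs List List c

Answer: FAIL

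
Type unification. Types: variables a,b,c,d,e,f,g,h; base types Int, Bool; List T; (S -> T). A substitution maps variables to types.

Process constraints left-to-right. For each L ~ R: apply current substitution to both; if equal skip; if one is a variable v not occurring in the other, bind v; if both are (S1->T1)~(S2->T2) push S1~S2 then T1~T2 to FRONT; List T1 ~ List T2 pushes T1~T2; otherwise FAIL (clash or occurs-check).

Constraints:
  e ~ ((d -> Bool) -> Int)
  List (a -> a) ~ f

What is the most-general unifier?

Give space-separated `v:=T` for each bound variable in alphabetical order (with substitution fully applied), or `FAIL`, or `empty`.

step 1: unify e ~ ((d -> Bool) -> Int)  [subst: {-} | 1 pending]
  bind e := ((d -> Bool) -> Int)
step 2: unify List (a -> a) ~ f  [subst: {e:=((d -> Bool) -> Int)} | 0 pending]
  bind f := List (a -> a)

Answer: e:=((d -> Bool) -> Int) f:=List (a -> a)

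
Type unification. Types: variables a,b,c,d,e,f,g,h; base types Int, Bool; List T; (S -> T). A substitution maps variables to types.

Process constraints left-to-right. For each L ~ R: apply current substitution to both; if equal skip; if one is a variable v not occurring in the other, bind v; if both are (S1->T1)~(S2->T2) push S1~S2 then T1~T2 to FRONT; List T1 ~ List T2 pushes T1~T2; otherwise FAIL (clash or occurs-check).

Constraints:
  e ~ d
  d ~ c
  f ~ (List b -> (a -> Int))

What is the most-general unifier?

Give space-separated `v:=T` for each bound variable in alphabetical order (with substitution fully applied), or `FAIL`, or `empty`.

Answer: d:=c e:=c f:=(List b -> (a -> Int))

Derivation:
step 1: unify e ~ d  [subst: {-} | 2 pending]
  bind e := d
step 2: unify d ~ c  [subst: {e:=d} | 1 pending]
  bind d := c
step 3: unify f ~ (List b -> (a -> Int))  [subst: {e:=d, d:=c} | 0 pending]
  bind f := (List b -> (a -> Int))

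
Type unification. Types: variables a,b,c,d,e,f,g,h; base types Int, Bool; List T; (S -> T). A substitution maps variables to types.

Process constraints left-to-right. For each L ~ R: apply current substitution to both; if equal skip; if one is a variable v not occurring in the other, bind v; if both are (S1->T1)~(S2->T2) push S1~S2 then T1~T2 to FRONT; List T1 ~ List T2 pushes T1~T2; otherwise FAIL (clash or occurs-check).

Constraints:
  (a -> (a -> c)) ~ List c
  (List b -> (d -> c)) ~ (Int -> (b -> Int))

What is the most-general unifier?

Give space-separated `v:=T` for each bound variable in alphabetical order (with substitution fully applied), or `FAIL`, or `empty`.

step 1: unify (a -> (a -> c)) ~ List c  [subst: {-} | 1 pending]
  clash: (a -> (a -> c)) vs List c

Answer: FAIL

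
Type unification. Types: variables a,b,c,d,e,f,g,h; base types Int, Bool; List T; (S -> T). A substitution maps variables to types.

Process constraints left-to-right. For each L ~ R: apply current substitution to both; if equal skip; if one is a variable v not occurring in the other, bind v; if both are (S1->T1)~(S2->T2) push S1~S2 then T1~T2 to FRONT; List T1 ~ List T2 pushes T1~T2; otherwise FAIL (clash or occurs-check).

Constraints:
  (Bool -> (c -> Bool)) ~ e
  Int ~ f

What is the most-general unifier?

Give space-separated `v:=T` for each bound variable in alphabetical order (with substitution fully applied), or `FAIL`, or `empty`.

step 1: unify (Bool -> (c -> Bool)) ~ e  [subst: {-} | 1 pending]
  bind e := (Bool -> (c -> Bool))
step 2: unify Int ~ f  [subst: {e:=(Bool -> (c -> Bool))} | 0 pending]
  bind f := Int

Answer: e:=(Bool -> (c -> Bool)) f:=Int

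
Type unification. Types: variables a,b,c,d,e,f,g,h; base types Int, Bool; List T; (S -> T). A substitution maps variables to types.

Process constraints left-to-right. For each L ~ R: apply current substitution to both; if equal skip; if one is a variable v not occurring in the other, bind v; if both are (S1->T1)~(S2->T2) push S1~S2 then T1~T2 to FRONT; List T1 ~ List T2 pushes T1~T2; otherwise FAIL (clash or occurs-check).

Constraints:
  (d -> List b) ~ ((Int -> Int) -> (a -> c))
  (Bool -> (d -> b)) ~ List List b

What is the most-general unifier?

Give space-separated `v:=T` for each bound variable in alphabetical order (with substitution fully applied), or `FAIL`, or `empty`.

Answer: FAIL

Derivation:
step 1: unify (d -> List b) ~ ((Int -> Int) -> (a -> c))  [subst: {-} | 1 pending]
  -> decompose arrow: push d~(Int -> Int), List b~(a -> c)
step 2: unify d ~ (Int -> Int)  [subst: {-} | 2 pending]
  bind d := (Int -> Int)
step 3: unify List b ~ (a -> c)  [subst: {d:=(Int -> Int)} | 1 pending]
  clash: List b vs (a -> c)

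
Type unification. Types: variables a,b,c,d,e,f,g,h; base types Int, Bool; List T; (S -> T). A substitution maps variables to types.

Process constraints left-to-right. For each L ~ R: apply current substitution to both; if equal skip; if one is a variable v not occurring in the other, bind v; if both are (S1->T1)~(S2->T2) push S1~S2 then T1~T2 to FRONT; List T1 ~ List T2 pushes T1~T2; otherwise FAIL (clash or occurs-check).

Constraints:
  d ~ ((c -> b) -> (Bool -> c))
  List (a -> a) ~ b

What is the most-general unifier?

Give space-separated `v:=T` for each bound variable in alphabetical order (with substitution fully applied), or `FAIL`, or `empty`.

step 1: unify d ~ ((c -> b) -> (Bool -> c))  [subst: {-} | 1 pending]
  bind d := ((c -> b) -> (Bool -> c))
step 2: unify List (a -> a) ~ b  [subst: {d:=((c -> b) -> (Bool -> c))} | 0 pending]
  bind b := List (a -> a)

Answer: b:=List (a -> a) d:=((c -> List (a -> a)) -> (Bool -> c))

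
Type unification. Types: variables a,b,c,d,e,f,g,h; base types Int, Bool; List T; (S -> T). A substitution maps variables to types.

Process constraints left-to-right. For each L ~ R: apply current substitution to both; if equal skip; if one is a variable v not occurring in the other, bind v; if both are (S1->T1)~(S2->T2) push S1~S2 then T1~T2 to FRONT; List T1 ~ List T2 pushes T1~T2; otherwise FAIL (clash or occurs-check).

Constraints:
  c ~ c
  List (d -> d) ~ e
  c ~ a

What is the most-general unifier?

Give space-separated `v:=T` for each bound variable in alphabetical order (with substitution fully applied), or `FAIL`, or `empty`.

step 1: unify c ~ c  [subst: {-} | 2 pending]
  -> identical, skip
step 2: unify List (d -> d) ~ e  [subst: {-} | 1 pending]
  bind e := List (d -> d)
step 3: unify c ~ a  [subst: {e:=List (d -> d)} | 0 pending]
  bind c := a

Answer: c:=a e:=List (d -> d)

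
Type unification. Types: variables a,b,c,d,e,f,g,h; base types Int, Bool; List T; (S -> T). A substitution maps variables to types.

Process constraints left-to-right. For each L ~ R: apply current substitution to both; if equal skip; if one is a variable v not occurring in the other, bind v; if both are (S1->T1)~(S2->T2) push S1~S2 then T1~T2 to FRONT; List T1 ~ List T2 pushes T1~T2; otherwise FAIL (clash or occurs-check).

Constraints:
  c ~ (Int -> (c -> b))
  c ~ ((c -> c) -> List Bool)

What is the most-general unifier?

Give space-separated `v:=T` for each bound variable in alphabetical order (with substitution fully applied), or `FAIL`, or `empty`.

step 1: unify c ~ (Int -> (c -> b))  [subst: {-} | 1 pending]
  occurs-check fail: c in (Int -> (c -> b))

Answer: FAIL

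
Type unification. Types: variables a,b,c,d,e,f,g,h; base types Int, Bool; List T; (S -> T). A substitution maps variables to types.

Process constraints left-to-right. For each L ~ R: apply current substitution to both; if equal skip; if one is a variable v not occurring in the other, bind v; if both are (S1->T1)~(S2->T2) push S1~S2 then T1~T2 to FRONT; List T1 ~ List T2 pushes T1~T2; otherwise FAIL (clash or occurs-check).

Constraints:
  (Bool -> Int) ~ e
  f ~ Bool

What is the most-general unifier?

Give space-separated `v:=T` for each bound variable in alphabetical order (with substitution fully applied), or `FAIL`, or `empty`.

Answer: e:=(Bool -> Int) f:=Bool

Derivation:
step 1: unify (Bool -> Int) ~ e  [subst: {-} | 1 pending]
  bind e := (Bool -> Int)
step 2: unify f ~ Bool  [subst: {e:=(Bool -> Int)} | 0 pending]
  bind f := Bool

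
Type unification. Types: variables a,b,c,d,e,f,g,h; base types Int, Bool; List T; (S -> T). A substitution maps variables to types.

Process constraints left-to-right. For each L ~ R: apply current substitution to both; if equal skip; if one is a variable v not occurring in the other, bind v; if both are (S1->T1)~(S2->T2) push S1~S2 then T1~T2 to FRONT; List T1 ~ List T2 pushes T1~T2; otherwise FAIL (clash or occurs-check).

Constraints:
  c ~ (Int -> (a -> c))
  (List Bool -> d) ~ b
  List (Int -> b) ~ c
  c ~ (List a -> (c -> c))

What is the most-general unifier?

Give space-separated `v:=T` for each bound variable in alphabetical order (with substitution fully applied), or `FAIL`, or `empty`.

step 1: unify c ~ (Int -> (a -> c))  [subst: {-} | 3 pending]
  occurs-check fail: c in (Int -> (a -> c))

Answer: FAIL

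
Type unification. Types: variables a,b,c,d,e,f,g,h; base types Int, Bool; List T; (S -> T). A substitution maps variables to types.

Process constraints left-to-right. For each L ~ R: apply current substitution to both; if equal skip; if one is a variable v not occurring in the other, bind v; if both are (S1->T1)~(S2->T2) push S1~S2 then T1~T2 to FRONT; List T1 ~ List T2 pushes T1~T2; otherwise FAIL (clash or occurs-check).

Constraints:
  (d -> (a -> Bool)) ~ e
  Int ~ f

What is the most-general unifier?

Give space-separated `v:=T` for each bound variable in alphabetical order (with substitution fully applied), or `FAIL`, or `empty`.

step 1: unify (d -> (a -> Bool)) ~ e  [subst: {-} | 1 pending]
  bind e := (d -> (a -> Bool))
step 2: unify Int ~ f  [subst: {e:=(d -> (a -> Bool))} | 0 pending]
  bind f := Int

Answer: e:=(d -> (a -> Bool)) f:=Int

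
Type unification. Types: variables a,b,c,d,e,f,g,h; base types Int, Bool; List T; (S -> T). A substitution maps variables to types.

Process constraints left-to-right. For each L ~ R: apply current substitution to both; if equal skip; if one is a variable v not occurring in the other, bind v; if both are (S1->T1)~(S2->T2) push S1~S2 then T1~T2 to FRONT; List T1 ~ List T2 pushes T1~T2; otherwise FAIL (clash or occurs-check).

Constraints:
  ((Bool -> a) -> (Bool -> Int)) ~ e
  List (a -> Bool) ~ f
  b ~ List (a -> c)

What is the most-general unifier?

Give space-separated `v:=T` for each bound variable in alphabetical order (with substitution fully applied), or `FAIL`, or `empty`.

Answer: b:=List (a -> c) e:=((Bool -> a) -> (Bool -> Int)) f:=List (a -> Bool)

Derivation:
step 1: unify ((Bool -> a) -> (Bool -> Int)) ~ e  [subst: {-} | 2 pending]
  bind e := ((Bool -> a) -> (Bool -> Int))
step 2: unify List (a -> Bool) ~ f  [subst: {e:=((Bool -> a) -> (Bool -> Int))} | 1 pending]
  bind f := List (a -> Bool)
step 3: unify b ~ List (a -> c)  [subst: {e:=((Bool -> a) -> (Bool -> Int)), f:=List (a -> Bool)} | 0 pending]
  bind b := List (a -> c)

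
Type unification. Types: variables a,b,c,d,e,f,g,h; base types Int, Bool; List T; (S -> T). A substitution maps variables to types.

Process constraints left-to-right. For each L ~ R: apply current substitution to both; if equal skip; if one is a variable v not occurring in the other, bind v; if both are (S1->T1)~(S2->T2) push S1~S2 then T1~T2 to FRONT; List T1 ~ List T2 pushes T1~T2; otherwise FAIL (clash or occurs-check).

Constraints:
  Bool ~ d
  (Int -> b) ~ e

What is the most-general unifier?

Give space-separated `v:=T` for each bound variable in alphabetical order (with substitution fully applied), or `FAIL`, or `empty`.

step 1: unify Bool ~ d  [subst: {-} | 1 pending]
  bind d := Bool
step 2: unify (Int -> b) ~ e  [subst: {d:=Bool} | 0 pending]
  bind e := (Int -> b)

Answer: d:=Bool e:=(Int -> b)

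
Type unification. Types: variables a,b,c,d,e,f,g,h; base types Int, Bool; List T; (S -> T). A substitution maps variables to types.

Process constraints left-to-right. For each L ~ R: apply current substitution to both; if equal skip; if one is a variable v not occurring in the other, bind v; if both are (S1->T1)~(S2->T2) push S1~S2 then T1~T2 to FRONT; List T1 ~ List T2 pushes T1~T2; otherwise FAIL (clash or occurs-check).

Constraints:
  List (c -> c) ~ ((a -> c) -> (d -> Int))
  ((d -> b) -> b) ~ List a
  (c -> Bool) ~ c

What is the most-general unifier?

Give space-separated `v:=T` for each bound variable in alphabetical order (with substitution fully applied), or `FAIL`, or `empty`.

Answer: FAIL

Derivation:
step 1: unify List (c -> c) ~ ((a -> c) -> (d -> Int))  [subst: {-} | 2 pending]
  clash: List (c -> c) vs ((a -> c) -> (d -> Int))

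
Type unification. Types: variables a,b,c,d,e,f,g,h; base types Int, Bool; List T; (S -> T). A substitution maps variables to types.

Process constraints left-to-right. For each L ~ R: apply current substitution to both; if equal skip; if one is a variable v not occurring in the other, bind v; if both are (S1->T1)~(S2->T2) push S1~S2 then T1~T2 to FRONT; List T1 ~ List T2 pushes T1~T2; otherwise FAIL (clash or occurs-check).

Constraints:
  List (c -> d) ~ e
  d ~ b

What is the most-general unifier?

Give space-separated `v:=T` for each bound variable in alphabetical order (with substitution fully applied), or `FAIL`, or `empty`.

step 1: unify List (c -> d) ~ e  [subst: {-} | 1 pending]
  bind e := List (c -> d)
step 2: unify d ~ b  [subst: {e:=List (c -> d)} | 0 pending]
  bind d := b

Answer: d:=b e:=List (c -> b)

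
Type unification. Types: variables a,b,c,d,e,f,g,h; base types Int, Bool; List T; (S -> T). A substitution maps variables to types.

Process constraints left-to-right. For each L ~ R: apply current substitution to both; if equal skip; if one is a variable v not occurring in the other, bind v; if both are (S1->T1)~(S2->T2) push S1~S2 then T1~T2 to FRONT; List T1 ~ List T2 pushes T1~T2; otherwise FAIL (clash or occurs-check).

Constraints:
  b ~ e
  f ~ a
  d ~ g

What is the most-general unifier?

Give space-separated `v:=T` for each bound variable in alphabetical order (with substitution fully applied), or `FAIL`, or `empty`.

Answer: b:=e d:=g f:=a

Derivation:
step 1: unify b ~ e  [subst: {-} | 2 pending]
  bind b := e
step 2: unify f ~ a  [subst: {b:=e} | 1 pending]
  bind f := a
step 3: unify d ~ g  [subst: {b:=e, f:=a} | 0 pending]
  bind d := g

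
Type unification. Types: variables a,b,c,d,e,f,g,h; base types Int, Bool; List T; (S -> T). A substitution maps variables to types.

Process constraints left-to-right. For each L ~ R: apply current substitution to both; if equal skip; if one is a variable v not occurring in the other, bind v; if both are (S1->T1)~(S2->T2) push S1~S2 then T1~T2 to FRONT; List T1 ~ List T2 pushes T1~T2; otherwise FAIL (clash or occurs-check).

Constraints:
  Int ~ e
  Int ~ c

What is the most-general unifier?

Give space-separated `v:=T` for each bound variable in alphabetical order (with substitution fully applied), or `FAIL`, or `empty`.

step 1: unify Int ~ e  [subst: {-} | 1 pending]
  bind e := Int
step 2: unify Int ~ c  [subst: {e:=Int} | 0 pending]
  bind c := Int

Answer: c:=Int e:=Int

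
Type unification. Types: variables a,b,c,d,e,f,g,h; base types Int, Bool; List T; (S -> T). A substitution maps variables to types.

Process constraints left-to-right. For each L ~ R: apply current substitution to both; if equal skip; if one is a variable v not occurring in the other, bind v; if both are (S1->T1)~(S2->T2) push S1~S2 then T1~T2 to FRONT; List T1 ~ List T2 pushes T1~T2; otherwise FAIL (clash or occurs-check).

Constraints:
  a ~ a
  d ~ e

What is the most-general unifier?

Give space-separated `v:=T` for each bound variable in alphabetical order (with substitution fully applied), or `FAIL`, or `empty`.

step 1: unify a ~ a  [subst: {-} | 1 pending]
  -> identical, skip
step 2: unify d ~ e  [subst: {-} | 0 pending]
  bind d := e

Answer: d:=e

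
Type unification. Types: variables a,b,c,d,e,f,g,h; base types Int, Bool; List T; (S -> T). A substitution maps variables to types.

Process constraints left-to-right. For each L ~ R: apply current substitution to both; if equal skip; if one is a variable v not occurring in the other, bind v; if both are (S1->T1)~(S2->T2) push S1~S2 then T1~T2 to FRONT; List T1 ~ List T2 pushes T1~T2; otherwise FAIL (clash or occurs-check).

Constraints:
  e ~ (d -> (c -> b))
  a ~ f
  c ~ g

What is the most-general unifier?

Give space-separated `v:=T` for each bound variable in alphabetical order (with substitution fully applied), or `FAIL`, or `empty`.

Answer: a:=f c:=g e:=(d -> (g -> b))

Derivation:
step 1: unify e ~ (d -> (c -> b))  [subst: {-} | 2 pending]
  bind e := (d -> (c -> b))
step 2: unify a ~ f  [subst: {e:=(d -> (c -> b))} | 1 pending]
  bind a := f
step 3: unify c ~ g  [subst: {e:=(d -> (c -> b)), a:=f} | 0 pending]
  bind c := g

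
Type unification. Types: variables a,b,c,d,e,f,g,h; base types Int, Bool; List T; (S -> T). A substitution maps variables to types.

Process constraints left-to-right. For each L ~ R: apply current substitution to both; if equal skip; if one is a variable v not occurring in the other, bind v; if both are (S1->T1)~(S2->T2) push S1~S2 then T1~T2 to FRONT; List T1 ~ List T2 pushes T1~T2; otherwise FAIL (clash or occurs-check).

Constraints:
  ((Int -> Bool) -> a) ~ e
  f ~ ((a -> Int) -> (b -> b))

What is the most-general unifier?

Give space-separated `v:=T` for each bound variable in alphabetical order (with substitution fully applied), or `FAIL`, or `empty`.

step 1: unify ((Int -> Bool) -> a) ~ e  [subst: {-} | 1 pending]
  bind e := ((Int -> Bool) -> a)
step 2: unify f ~ ((a -> Int) -> (b -> b))  [subst: {e:=((Int -> Bool) -> a)} | 0 pending]
  bind f := ((a -> Int) -> (b -> b))

Answer: e:=((Int -> Bool) -> a) f:=((a -> Int) -> (b -> b))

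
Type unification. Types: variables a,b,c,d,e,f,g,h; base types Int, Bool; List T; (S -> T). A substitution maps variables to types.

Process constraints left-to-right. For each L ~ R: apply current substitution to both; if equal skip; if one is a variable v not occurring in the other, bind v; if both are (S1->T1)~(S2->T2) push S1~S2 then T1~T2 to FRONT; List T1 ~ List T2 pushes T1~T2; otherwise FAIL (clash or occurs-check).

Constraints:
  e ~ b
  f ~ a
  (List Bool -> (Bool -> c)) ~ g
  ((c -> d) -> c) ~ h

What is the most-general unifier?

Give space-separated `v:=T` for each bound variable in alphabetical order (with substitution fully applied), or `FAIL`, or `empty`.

Answer: e:=b f:=a g:=(List Bool -> (Bool -> c)) h:=((c -> d) -> c)

Derivation:
step 1: unify e ~ b  [subst: {-} | 3 pending]
  bind e := b
step 2: unify f ~ a  [subst: {e:=b} | 2 pending]
  bind f := a
step 3: unify (List Bool -> (Bool -> c)) ~ g  [subst: {e:=b, f:=a} | 1 pending]
  bind g := (List Bool -> (Bool -> c))
step 4: unify ((c -> d) -> c) ~ h  [subst: {e:=b, f:=a, g:=(List Bool -> (Bool -> c))} | 0 pending]
  bind h := ((c -> d) -> c)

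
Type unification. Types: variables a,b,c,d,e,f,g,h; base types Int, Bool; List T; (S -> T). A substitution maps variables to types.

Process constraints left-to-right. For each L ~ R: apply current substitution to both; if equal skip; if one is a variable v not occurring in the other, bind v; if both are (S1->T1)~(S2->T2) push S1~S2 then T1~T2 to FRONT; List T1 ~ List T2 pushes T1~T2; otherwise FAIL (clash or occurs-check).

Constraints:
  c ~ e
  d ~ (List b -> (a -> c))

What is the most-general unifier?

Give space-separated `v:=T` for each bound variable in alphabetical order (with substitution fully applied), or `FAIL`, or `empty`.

Answer: c:=e d:=(List b -> (a -> e))

Derivation:
step 1: unify c ~ e  [subst: {-} | 1 pending]
  bind c := e
step 2: unify d ~ (List b -> (a -> e))  [subst: {c:=e} | 0 pending]
  bind d := (List b -> (a -> e))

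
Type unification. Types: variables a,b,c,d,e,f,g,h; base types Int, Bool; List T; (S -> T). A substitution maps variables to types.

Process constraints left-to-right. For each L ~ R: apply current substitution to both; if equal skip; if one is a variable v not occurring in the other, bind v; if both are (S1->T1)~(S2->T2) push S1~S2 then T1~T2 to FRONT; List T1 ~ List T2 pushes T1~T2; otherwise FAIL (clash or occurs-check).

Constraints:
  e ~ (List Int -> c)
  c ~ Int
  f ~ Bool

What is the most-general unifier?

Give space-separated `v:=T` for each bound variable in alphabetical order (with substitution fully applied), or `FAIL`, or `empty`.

Answer: c:=Int e:=(List Int -> Int) f:=Bool

Derivation:
step 1: unify e ~ (List Int -> c)  [subst: {-} | 2 pending]
  bind e := (List Int -> c)
step 2: unify c ~ Int  [subst: {e:=(List Int -> c)} | 1 pending]
  bind c := Int
step 3: unify f ~ Bool  [subst: {e:=(List Int -> c), c:=Int} | 0 pending]
  bind f := Bool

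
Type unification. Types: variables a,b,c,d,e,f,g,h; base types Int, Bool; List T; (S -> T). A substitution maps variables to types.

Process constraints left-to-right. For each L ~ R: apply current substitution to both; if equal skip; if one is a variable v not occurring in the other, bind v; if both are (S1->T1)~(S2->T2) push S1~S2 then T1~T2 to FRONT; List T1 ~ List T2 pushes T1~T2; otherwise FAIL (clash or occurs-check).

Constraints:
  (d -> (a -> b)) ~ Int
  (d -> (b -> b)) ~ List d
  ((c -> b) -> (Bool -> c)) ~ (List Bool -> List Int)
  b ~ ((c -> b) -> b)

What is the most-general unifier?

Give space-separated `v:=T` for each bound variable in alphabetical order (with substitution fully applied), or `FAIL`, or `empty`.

Answer: FAIL

Derivation:
step 1: unify (d -> (a -> b)) ~ Int  [subst: {-} | 3 pending]
  clash: (d -> (a -> b)) vs Int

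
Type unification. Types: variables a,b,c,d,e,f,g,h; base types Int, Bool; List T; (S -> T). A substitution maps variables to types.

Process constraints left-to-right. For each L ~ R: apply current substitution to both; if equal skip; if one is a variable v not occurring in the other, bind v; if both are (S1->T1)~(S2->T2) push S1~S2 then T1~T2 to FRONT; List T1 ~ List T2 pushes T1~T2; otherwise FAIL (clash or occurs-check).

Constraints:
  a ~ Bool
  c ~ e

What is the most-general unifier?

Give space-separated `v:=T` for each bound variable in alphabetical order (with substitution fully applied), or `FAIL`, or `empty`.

Answer: a:=Bool c:=e

Derivation:
step 1: unify a ~ Bool  [subst: {-} | 1 pending]
  bind a := Bool
step 2: unify c ~ e  [subst: {a:=Bool} | 0 pending]
  bind c := e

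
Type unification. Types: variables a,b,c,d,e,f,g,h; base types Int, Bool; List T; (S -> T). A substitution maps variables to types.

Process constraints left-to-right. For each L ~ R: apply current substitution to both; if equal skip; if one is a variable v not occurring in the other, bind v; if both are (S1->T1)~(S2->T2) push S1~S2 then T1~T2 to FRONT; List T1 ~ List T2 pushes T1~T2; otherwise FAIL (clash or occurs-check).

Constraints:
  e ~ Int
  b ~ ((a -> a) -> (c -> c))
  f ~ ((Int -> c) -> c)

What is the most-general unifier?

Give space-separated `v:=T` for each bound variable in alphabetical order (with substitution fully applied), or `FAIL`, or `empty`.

Answer: b:=((a -> a) -> (c -> c)) e:=Int f:=((Int -> c) -> c)

Derivation:
step 1: unify e ~ Int  [subst: {-} | 2 pending]
  bind e := Int
step 2: unify b ~ ((a -> a) -> (c -> c))  [subst: {e:=Int} | 1 pending]
  bind b := ((a -> a) -> (c -> c))
step 3: unify f ~ ((Int -> c) -> c)  [subst: {e:=Int, b:=((a -> a) -> (c -> c))} | 0 pending]
  bind f := ((Int -> c) -> c)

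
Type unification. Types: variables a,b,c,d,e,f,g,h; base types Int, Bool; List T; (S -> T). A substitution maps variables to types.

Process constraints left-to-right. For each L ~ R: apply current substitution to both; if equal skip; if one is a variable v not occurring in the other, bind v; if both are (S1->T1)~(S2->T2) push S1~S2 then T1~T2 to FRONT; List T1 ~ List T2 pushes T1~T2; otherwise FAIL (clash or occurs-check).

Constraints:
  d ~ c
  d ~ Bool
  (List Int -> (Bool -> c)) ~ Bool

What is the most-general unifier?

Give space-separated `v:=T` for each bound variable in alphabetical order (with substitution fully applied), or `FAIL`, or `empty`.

Answer: FAIL

Derivation:
step 1: unify d ~ c  [subst: {-} | 2 pending]
  bind d := c
step 2: unify c ~ Bool  [subst: {d:=c} | 1 pending]
  bind c := Bool
step 3: unify (List Int -> (Bool -> Bool)) ~ Bool  [subst: {d:=c, c:=Bool} | 0 pending]
  clash: (List Int -> (Bool -> Bool)) vs Bool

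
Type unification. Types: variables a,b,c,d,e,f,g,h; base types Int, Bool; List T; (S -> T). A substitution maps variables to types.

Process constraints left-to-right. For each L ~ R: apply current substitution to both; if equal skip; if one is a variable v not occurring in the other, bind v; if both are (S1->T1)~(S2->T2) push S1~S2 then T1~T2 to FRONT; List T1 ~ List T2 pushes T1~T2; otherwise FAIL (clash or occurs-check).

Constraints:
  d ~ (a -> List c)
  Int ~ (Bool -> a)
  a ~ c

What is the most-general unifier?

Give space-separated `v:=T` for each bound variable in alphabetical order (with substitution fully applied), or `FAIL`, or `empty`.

Answer: FAIL

Derivation:
step 1: unify d ~ (a -> List c)  [subst: {-} | 2 pending]
  bind d := (a -> List c)
step 2: unify Int ~ (Bool -> a)  [subst: {d:=(a -> List c)} | 1 pending]
  clash: Int vs (Bool -> a)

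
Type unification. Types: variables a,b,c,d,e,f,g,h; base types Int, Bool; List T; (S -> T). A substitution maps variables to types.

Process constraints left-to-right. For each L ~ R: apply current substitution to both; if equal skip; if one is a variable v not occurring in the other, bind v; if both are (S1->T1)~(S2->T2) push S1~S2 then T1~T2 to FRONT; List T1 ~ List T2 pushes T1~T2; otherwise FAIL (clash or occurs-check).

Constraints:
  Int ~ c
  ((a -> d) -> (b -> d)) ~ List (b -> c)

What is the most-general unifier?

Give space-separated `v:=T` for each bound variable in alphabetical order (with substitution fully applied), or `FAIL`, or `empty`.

step 1: unify Int ~ c  [subst: {-} | 1 pending]
  bind c := Int
step 2: unify ((a -> d) -> (b -> d)) ~ List (b -> Int)  [subst: {c:=Int} | 0 pending]
  clash: ((a -> d) -> (b -> d)) vs List (b -> Int)

Answer: FAIL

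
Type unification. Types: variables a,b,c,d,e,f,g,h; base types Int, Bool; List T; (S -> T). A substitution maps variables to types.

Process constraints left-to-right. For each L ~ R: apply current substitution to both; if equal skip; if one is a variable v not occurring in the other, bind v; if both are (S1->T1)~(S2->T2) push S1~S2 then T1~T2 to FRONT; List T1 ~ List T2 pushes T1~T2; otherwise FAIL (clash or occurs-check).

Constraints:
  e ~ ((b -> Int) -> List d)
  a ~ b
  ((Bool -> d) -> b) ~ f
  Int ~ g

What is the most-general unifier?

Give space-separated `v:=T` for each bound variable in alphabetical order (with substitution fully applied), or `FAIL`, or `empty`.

step 1: unify e ~ ((b -> Int) -> List d)  [subst: {-} | 3 pending]
  bind e := ((b -> Int) -> List d)
step 2: unify a ~ b  [subst: {e:=((b -> Int) -> List d)} | 2 pending]
  bind a := b
step 3: unify ((Bool -> d) -> b) ~ f  [subst: {e:=((b -> Int) -> List d), a:=b} | 1 pending]
  bind f := ((Bool -> d) -> b)
step 4: unify Int ~ g  [subst: {e:=((b -> Int) -> List d), a:=b, f:=((Bool -> d) -> b)} | 0 pending]
  bind g := Int

Answer: a:=b e:=((b -> Int) -> List d) f:=((Bool -> d) -> b) g:=Int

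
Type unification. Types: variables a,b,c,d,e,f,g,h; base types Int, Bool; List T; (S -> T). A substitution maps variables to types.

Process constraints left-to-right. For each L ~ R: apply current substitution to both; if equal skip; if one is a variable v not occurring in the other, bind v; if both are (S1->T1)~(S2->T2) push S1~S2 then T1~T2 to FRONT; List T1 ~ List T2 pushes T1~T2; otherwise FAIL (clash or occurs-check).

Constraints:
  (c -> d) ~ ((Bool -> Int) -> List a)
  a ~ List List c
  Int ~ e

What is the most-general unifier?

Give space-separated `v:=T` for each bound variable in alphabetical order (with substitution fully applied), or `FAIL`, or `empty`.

Answer: a:=List List (Bool -> Int) c:=(Bool -> Int) d:=List List List (Bool -> Int) e:=Int

Derivation:
step 1: unify (c -> d) ~ ((Bool -> Int) -> List a)  [subst: {-} | 2 pending]
  -> decompose arrow: push c~(Bool -> Int), d~List a
step 2: unify c ~ (Bool -> Int)  [subst: {-} | 3 pending]
  bind c := (Bool -> Int)
step 3: unify d ~ List a  [subst: {c:=(Bool -> Int)} | 2 pending]
  bind d := List a
step 4: unify a ~ List List (Bool -> Int)  [subst: {c:=(Bool -> Int), d:=List a} | 1 pending]
  bind a := List List (Bool -> Int)
step 5: unify Int ~ e  [subst: {c:=(Bool -> Int), d:=List a, a:=List List (Bool -> Int)} | 0 pending]
  bind e := Int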